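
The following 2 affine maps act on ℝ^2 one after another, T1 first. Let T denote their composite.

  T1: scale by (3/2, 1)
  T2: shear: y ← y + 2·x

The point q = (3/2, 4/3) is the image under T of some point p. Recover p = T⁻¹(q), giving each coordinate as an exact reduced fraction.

p = (1, -5/3)

T1 = [3/2 0 0; 0 1 0; 0 0 1]
T2·T1 = [3/2 0 0; 3 1 0; 0 0 1]
det M = 3/2; M⁻¹ = [2/3 0 0; -2 1 0; 0 0 1]
M⁻¹ · (3/2, 4/3)ᵀ = (1, -5/3)ᵀ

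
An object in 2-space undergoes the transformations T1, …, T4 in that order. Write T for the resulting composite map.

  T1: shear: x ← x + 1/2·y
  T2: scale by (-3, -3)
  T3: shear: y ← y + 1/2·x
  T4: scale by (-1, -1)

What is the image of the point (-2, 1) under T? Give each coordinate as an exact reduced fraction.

T(p) = (-9/2, 3/4)

T1 shear: x ← x + 1/2·y: (-2, 1) → (-3/2, 1)
T2 scale by (-3, -3): (-3/2, 1) → (9/2, -3)
T3 shear: y ← y + 1/2·x: (9/2, -3) → (9/2, -3/4)
T4 scale by (-1, -1): (9/2, -3/4) → (-9/2, 3/4)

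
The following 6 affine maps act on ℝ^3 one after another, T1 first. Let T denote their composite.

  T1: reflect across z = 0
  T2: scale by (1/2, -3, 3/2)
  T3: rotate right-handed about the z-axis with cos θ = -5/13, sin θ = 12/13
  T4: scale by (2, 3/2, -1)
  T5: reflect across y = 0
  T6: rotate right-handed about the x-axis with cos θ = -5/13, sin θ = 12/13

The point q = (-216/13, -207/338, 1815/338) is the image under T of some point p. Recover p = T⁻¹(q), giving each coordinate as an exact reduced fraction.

T1 = [1 0 0 0; 0 1 0 0; 0 0 -1 0; 0 0 0 1]
T2·T1 = [1/2 0 0 0; 0 -3 0 0; 0 0 -3/2 0; 0 0 0 1]
T3·…·T1 = [-5/26 36/13 0 0; 6/13 15/13 0 0; 0 0 -3/2 0; 0 0 0 1]
T4·…·T1 = [-5/13 72/13 0 0; 9/13 45/26 0 0; 0 0 3/2 0; 0 0 0 1]
T5·…·T1 = [-5/13 72/13 0 0; -9/13 -45/26 0 0; 0 0 3/2 0; 0 0 0 1]
T6·…·T1 = [-5/13 72/13 0 0; 45/169 225/338 -18/13 0; -108/169 -270/169 -15/26 0; 0 0 0 1]
det M = 27/4; M⁻¹ = [-5/13 80/169 -192/169 0; 2/13 50/1521 -40/507 0; 0 -8/13 -10/39 0; 0 0 0 1]
M⁻¹ · (-216/13, -207/338, 1815/338)ᵀ = (0, -3, -1)ᵀ

p = (0, -3, -1)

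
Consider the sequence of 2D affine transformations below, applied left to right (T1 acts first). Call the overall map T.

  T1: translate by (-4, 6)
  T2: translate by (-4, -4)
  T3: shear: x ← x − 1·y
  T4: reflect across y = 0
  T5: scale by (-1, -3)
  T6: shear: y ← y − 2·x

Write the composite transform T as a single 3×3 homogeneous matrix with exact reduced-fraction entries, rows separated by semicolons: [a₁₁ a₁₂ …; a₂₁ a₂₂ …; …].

T = [-1 1 10; 2 1 -14; 0 0 1]

T1 = [1 0 -4; 0 1 6; 0 0 1]
T2·T1 = [1 0 -8; 0 1 2; 0 0 1]
T3·…·T1 = [1 -1 -10; 0 1 2; 0 0 1]
T4·…·T1 = [1 -1 -10; 0 -1 -2; 0 0 1]
T5·…·T1 = [-1 1 10; 0 3 6; 0 0 1]
T6·…·T1 = [-1 1 10; 2 1 -14; 0 0 1]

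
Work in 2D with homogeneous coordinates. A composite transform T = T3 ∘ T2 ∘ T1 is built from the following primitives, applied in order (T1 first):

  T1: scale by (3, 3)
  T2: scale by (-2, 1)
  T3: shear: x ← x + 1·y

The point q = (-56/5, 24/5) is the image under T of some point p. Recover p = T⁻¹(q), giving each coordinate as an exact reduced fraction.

T1 = [3 0 0; 0 3 0; 0 0 1]
T2·T1 = [-6 0 0; 0 3 0; 0 0 1]
T3·…·T1 = [-6 3 0; 0 3 0; 0 0 1]
det M = -18; M⁻¹ = [-1/6 1/6 0; 0 1/3 0; 0 0 1]
M⁻¹ · (-56/5, 24/5)ᵀ = (8/3, 8/5)ᵀ

p = (8/3, 8/5)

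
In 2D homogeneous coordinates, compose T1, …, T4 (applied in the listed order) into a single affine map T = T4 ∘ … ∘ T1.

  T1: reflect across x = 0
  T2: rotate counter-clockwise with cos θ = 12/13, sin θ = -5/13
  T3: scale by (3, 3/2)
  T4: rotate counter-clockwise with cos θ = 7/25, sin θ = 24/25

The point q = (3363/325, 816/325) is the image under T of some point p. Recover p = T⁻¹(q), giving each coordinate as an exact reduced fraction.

p = (-4, -5)

T1 = [-1 0 0; 0 1 0; 0 0 1]
T2·T1 = [-12/13 5/13 0; 5/13 12/13 0; 0 0 1]
T3·…·T1 = [-36/13 15/13 0; 15/26 18/13 0; 0 0 1]
T4·…·T1 = [-432/325 -327/325 0; -1623/650 486/325 0; 0 0 1]
det M = -9/2; M⁻¹ = [-108/325 -218/975 0; -541/975 96/325 0; 0 0 1]
M⁻¹ · (3363/325, 816/325)ᵀ = (-4, -5)ᵀ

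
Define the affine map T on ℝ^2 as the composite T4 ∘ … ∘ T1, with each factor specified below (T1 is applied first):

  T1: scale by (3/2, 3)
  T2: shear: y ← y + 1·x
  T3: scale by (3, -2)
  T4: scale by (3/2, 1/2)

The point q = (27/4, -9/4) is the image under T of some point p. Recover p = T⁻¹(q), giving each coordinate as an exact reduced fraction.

T1 = [3/2 0 0; 0 3 0; 0 0 1]
T2·T1 = [3/2 0 0; 3/2 3 0; 0 0 1]
T3·…·T1 = [9/2 0 0; -3 -6 0; 0 0 1]
T4·…·T1 = [27/4 0 0; -3/2 -3 0; 0 0 1]
det M = -81/4; M⁻¹ = [4/27 0 0; -2/27 -1/3 0; 0 0 1]
M⁻¹ · (27/4, -9/4)ᵀ = (1, 1/4)ᵀ

p = (1, 1/4)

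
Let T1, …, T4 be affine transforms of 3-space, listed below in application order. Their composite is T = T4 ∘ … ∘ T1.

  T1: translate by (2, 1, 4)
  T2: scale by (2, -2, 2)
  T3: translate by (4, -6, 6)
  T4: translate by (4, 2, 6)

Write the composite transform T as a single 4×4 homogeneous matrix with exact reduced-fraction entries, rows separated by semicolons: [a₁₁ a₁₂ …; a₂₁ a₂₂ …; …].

T = [2 0 0 12; 0 -2 0 -6; 0 0 2 20; 0 0 0 1]

T1 = [1 0 0 2; 0 1 0 1; 0 0 1 4; 0 0 0 1]
T2·T1 = [2 0 0 4; 0 -2 0 -2; 0 0 2 8; 0 0 0 1]
T3·…·T1 = [2 0 0 8; 0 -2 0 -8; 0 0 2 14; 0 0 0 1]
T4·…·T1 = [2 0 0 12; 0 -2 0 -6; 0 0 2 20; 0 0 0 1]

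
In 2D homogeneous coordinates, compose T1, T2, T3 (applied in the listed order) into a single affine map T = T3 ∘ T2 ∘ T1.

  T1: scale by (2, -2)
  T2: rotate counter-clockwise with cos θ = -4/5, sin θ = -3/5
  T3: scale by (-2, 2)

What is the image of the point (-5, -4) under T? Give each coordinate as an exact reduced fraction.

T1 scale by (2, -2): (-5, -4) → (-10, 8)
T2 rotate counter-clockwise with cos θ = -4/5, sin θ = -3/5: (-10, 8) → (64/5, -2/5)
T3 scale by (-2, 2): (64/5, -2/5) → (-128/5, -4/5)

T(p) = (-128/5, -4/5)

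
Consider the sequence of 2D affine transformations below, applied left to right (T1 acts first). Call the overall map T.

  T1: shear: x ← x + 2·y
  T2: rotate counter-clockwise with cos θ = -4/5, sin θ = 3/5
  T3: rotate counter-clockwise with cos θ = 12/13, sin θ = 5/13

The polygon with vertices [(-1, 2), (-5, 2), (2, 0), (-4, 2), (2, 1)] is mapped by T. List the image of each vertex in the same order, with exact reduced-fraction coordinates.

T1 shear: x ← x + 2·y: (-1, 2) → (3, 2); (-5, 2) → (-1, 2); (2, 0) → (2, 0); (-4, 2) → (0, 2); (2, 1) → (4, 1)
T2 rotate counter-clockwise with cos θ = -4/5, sin θ = 3/5: (3, 2) → (-18/5, 1/5); (-1, 2) → (-2/5, -11/5); (2, 0) → (-8/5, 6/5); (0, 2) → (-6/5, -8/5); (4, 1) → (-19/5, 8/5)
T3 rotate counter-clockwise with cos θ = 12/13, sin θ = 5/13: (-18/5, 1/5) → (-17/5, -6/5); (-2/5, -11/5) → (31/65, -142/65); (-8/5, 6/5) → (-126/65, 32/65); (-6/5, -8/5) → (-32/65, -126/65); (-19/5, 8/5) → (-268/65, 1/65)

image vertices: (-17/5, -6/5), (31/65, -142/65), (-126/65, 32/65), (-32/65, -126/65), (-268/65, 1/65)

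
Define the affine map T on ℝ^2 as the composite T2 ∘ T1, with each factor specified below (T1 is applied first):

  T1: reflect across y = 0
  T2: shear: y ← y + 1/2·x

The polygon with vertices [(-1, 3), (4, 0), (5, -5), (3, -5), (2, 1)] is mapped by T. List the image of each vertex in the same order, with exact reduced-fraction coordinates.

T1 reflect across y = 0: (-1, 3) → (-1, -3); (4, 0) → (4, 0); (5, -5) → (5, 5); (3, -5) → (3, 5); (2, 1) → (2, -1)
T2 shear: y ← y + 1/2·x: (-1, -3) → (-1, -7/2); (4, 0) → (4, 2); (5, 5) → (5, 15/2); (3, 5) → (3, 13/2); (2, -1) → (2, 0)

image vertices: (-1, -7/2), (4, 2), (5, 15/2), (3, 13/2), (2, 0)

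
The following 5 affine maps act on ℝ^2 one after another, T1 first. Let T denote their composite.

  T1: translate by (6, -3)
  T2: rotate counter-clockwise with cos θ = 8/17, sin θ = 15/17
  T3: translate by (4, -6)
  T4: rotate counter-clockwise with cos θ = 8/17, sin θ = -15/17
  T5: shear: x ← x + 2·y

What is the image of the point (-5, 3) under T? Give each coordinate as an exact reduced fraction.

T1 translate by (6, -3): (-5, 3) → (1, 0)
T2 rotate counter-clockwise with cos θ = 8/17, sin θ = 15/17: (1, 0) → (8/17, 15/17)
T3 translate by (4, -6): (8/17, 15/17) → (76/17, -87/17)
T4 rotate counter-clockwise with cos θ = 8/17, sin θ = -15/17: (76/17, -87/17) → (-41/17, -108/17)
T5 shear: x ← x + 2·y: (-41/17, -108/17) → (-257/17, -108/17)

T(p) = (-257/17, -108/17)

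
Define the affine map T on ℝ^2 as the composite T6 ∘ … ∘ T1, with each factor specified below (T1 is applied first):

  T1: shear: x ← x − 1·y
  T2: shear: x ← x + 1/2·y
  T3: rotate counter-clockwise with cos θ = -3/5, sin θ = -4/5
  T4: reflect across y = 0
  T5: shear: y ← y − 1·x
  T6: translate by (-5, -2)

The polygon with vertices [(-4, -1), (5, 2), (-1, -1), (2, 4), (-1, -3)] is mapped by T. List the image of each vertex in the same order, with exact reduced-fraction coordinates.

image vertices: (-37/10, -67/10), (-29/5, 16/5), (-11/2, -5/2), (-9/5, -14/5), (-77/10, -7/10)

T1 shear: x ← x − 1·y: (-4, -1) → (-3, -1); (5, 2) → (3, 2); (-1, -1) → (0, -1); (2, 4) → (-2, 4); (-1, -3) → (2, -3)
T2 shear: x ← x + 1/2·y: (-3, -1) → (-7/2, -1); (3, 2) → (4, 2); (0, -1) → (-1/2, -1); (-2, 4) → (0, 4); (2, -3) → (1/2, -3)
T3 rotate counter-clockwise with cos θ = -3/5, sin θ = -4/5: (-7/2, -1) → (13/10, 17/5); (4, 2) → (-4/5, -22/5); (-1/2, -1) → (-1/2, 1); (0, 4) → (16/5, -12/5); (1/2, -3) → (-27/10, 7/5)
T4 reflect across y = 0: (13/10, 17/5) → (13/10, -17/5); (-4/5, -22/5) → (-4/5, 22/5); (-1/2, 1) → (-1/2, -1); (16/5, -12/5) → (16/5, 12/5); (-27/10, 7/5) → (-27/10, -7/5)
T5 shear: y ← y − 1·x: (13/10, -17/5) → (13/10, -47/10); (-4/5, 22/5) → (-4/5, 26/5); (-1/2, -1) → (-1/2, -1/2); (16/5, 12/5) → (16/5, -4/5); (-27/10, -7/5) → (-27/10, 13/10)
T6 translate by (-5, -2): (13/10, -47/10) → (-37/10, -67/10); (-4/5, 26/5) → (-29/5, 16/5); (-1/2, -1/2) → (-11/2, -5/2); (16/5, -4/5) → (-9/5, -14/5); (-27/10, 13/10) → (-77/10, -7/10)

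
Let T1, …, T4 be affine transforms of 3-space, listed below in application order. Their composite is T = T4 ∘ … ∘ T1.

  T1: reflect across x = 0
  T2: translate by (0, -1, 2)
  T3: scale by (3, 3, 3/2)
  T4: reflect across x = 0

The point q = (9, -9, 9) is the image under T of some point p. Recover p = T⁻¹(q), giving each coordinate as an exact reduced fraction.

T1 = [-1 0 0 0; 0 1 0 0; 0 0 1 0; 0 0 0 1]
T2·T1 = [-1 0 0 0; 0 1 0 -1; 0 0 1 2; 0 0 0 1]
T3·…·T1 = [-3 0 0 0; 0 3 0 -3; 0 0 3/2 3; 0 0 0 1]
T4·…·T1 = [3 0 0 0; 0 3 0 -3; 0 0 3/2 3; 0 0 0 1]
det M = 27/2; M⁻¹ = [1/3 0 0 0; 0 1/3 0 1; 0 0 2/3 -2; 0 0 0 1]
M⁻¹ · (9, -9, 9)ᵀ = (3, -2, 4)ᵀ

p = (3, -2, 4)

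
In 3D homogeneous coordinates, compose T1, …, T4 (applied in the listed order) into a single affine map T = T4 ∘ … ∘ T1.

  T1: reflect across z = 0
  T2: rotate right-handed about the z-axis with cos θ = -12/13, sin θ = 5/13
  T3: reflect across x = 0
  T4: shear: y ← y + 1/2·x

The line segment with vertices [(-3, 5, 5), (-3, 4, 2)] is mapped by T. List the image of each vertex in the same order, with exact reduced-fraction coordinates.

image vertices: (-11/13, -161/26, -5), (-16/13, -71/13, -2)

T1 reflect across z = 0: (-3, 5, 5) → (-3, 5, -5); (-3, 4, 2) → (-3, 4, -2)
T2 rotate right-handed about the z-axis with cos θ = -12/13, sin θ = 5/13: (-3, 5, -5) → (11/13, -75/13, -5); (-3, 4, -2) → (16/13, -63/13, -2)
T3 reflect across x = 0: (11/13, -75/13, -5) → (-11/13, -75/13, -5); (16/13, -63/13, -2) → (-16/13, -63/13, -2)
T4 shear: y ← y + 1/2·x: (-11/13, -75/13, -5) → (-11/13, -161/26, -5); (-16/13, -63/13, -2) → (-16/13, -71/13, -2)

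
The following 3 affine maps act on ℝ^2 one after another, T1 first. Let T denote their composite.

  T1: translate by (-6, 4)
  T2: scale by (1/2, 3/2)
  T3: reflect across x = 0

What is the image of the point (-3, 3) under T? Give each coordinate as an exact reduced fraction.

T(p) = (9/2, 21/2)

T1 translate by (-6, 4): (-3, 3) → (-9, 7)
T2 scale by (1/2, 3/2): (-9, 7) → (-9/2, 21/2)
T3 reflect across x = 0: (-9/2, 21/2) → (9/2, 21/2)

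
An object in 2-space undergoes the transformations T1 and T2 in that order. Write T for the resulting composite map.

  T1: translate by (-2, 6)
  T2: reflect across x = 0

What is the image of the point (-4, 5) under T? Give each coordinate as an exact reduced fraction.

T1 translate by (-2, 6): (-4, 5) → (-6, 11)
T2 reflect across x = 0: (-6, 11) → (6, 11)

T(p) = (6, 11)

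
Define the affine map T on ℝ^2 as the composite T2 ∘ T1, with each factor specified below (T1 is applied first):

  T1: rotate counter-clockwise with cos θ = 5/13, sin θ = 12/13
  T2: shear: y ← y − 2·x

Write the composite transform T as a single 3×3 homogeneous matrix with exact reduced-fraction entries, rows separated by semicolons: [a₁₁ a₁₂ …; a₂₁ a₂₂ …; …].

T1 = [5/13 -12/13 0; 12/13 5/13 0; 0 0 1]
T2·T1 = [5/13 -12/13 0; 2/13 29/13 0; 0 0 1]

T = [5/13 -12/13 0; 2/13 29/13 0; 0 0 1]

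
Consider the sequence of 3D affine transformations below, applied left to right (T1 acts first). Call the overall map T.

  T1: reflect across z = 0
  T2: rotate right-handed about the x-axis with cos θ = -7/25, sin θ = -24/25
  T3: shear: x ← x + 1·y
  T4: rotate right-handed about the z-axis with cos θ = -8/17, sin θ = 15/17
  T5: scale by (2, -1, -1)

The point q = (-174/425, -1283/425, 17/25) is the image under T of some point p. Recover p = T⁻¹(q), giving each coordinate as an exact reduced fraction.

p = (4, 1, 1)

T1 = [1 0 0 0; 0 1 0 0; 0 0 -1 0; 0 0 0 1]
T2·T1 = [1 0 0 0; 0 -7/25 -24/25 0; 0 -24/25 7/25 0; 0 0 0 1]
T3·…·T1 = [1 -7/25 -24/25 0; 0 -7/25 -24/25 0; 0 -24/25 7/25 0; 0 0 0 1]
T4·…·T1 = [-8/17 161/425 552/425 0; 15/17 -49/425 -168/425 0; 0 -24/25 7/25 0; 0 0 0 1]
T5·…·T1 = [-16/17 322/425 1104/425 0; -15/17 49/425 168/425 0; 0 24/25 -7/25 0; 0 0 0 1]
det M = -2; M⁻¹ = [7/34 -23/17 0 0; 21/170 -56/425 24/25 0; 36/85 -192/425 -7/25 0; 0 0 0 1]
M⁻¹ · (-174/425, -1283/425, 17/25)ᵀ = (4, 1, 1)ᵀ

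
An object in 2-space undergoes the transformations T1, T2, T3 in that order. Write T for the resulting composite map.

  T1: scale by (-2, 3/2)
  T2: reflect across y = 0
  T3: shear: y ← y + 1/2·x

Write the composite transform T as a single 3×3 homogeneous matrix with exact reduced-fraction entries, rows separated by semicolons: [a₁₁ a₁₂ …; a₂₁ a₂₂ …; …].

T = [-2 0 0; -1 -3/2 0; 0 0 1]

T1 = [-2 0 0; 0 3/2 0; 0 0 1]
T2·T1 = [-2 0 0; 0 -3/2 0; 0 0 1]
T3·…·T1 = [-2 0 0; -1 -3/2 0; 0 0 1]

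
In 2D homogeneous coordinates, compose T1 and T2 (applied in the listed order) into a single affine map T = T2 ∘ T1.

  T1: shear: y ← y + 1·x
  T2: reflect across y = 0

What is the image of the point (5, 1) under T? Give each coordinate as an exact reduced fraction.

T1 shear: y ← y + 1·x: (5, 1) → (5, 6)
T2 reflect across y = 0: (5, 6) → (5, -6)

T(p) = (5, -6)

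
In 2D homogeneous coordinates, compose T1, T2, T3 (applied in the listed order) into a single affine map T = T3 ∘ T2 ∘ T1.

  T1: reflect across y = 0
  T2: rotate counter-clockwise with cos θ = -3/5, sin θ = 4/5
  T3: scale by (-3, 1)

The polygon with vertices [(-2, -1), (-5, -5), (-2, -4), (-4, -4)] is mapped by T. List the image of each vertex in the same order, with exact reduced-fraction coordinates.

T1 reflect across y = 0: (-2, -1) → (-2, 1); (-5, -5) → (-5, 5); (-2, -4) → (-2, 4); (-4, -4) → (-4, 4)
T2 rotate counter-clockwise with cos θ = -3/5, sin θ = 4/5: (-2, 1) → (2/5, -11/5); (-5, 5) → (-1, -7); (-2, 4) → (-2, -4); (-4, 4) → (-4/5, -28/5)
T3 scale by (-3, 1): (2/5, -11/5) → (-6/5, -11/5); (-1, -7) → (3, -7); (-2, -4) → (6, -4); (-4/5, -28/5) → (12/5, -28/5)

image vertices: (-6/5, -11/5), (3, -7), (6, -4), (12/5, -28/5)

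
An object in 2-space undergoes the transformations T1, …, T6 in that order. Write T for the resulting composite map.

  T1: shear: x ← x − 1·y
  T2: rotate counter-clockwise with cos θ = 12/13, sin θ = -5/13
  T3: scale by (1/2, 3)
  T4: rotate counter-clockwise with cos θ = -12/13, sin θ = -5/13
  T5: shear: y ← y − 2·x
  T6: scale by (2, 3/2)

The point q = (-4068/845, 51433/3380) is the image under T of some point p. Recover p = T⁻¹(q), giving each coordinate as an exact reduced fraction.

T1 = [1 -1 0; 0 1 0; 0 0 1]
T2·T1 = [12/13 -7/13 0; -5/13 17/13 0; 0 0 1]
T3·…·T1 = [6/13 -7/26 0; -15/13 51/13 0; 0 0 1]
T4·…·T1 = [-147/169 297/169 0; 150/169 -1189/338 0; 0 0 1]
T5·…·T1 = [-147/169 297/169 0; 444/169 -2377/338 0; 0 0 1]
T6·…·T1 = [-294/169 594/169 0; 666/169 -7131/676 0; 0 0 1]
det M = 9/2; M⁻¹ = [-2377/1014 -132/169 0; -148/169 -196/507 0; 0 0 1]
M⁻¹ · (-4068/845, 51433/3380)ᵀ = (-3/5, -5/3)ᵀ

p = (-3/5, -5/3)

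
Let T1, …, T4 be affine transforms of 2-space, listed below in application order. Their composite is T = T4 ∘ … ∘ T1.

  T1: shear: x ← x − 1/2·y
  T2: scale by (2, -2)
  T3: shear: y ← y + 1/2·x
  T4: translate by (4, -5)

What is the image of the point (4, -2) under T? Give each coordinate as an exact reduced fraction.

T1 shear: x ← x − 1/2·y: (4, -2) → (5, -2)
T2 scale by (2, -2): (5, -2) → (10, 4)
T3 shear: y ← y + 1/2·x: (10, 4) → (10, 9)
T4 translate by (4, -5): (10, 9) → (14, 4)

T(p) = (14, 4)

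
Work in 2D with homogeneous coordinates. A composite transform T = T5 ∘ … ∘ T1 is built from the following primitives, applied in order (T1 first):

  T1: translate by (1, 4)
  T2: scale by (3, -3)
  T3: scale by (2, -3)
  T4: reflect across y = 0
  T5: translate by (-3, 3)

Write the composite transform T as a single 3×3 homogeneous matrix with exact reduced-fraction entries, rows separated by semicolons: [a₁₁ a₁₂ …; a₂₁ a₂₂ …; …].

T1 = [1 0 1; 0 1 4; 0 0 1]
T2·T1 = [3 0 3; 0 -3 -12; 0 0 1]
T3·…·T1 = [6 0 6; 0 9 36; 0 0 1]
T4·…·T1 = [6 0 6; 0 -9 -36; 0 0 1]
T5·…·T1 = [6 0 3; 0 -9 -33; 0 0 1]

T = [6 0 3; 0 -9 -33; 0 0 1]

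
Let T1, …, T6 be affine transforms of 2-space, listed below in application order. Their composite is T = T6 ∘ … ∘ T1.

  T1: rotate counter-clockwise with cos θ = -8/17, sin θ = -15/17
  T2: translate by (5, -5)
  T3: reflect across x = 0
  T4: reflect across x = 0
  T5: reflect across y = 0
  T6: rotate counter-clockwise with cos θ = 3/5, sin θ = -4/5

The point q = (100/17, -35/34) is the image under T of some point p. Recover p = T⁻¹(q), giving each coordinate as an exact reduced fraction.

T1 = [-8/17 15/17 0; -15/17 -8/17 0; 0 0 1]
T2·T1 = [-8/17 15/17 5; -15/17 -8/17 -5; 0 0 1]
T3·…·T1 = [8/17 -15/17 -5; -15/17 -8/17 -5; 0 0 1]
T4·…·T1 = [-8/17 15/17 5; -15/17 -8/17 -5; 0 0 1]
T5·…·T1 = [-8/17 15/17 5; 15/17 8/17 5; 0 0 1]
T6·…·T1 = [36/85 77/85 7; 77/85 -36/85 -1; 0 0 1]
det M = -1; M⁻¹ = [36/85 77/85 -35/17; 77/85 -36/85 -115/17; 0 0 1]
M⁻¹ · (100/17, -35/34)ᵀ = (-1/2, -1)ᵀ

p = (-1/2, -1)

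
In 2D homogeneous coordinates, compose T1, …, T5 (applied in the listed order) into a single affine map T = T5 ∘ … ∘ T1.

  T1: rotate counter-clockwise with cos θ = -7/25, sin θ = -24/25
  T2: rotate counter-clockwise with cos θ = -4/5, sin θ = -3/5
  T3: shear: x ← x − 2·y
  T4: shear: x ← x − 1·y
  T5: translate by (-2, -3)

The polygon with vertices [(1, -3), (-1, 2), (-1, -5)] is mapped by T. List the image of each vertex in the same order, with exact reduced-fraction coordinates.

image vertices: (-138/25, -126/125), (7/5, -116/25), (14/25, -272/125)

T1 rotate counter-clockwise with cos θ = -7/25, sin θ = -24/25: (1, -3) → (-79/25, -3/25); (-1, 2) → (11/5, 2/5); (-1, -5) → (-113/25, 59/25)
T2 rotate counter-clockwise with cos θ = -4/5, sin θ = -3/5: (-79/25, -3/25) → (307/125, 249/125); (11/5, 2/5) → (-38/25, -41/25); (-113/25, 59/25) → (629/125, 103/125)
T3 shear: x ← x − 2·y: (307/125, 249/125) → (-191/125, 249/125); (-38/25, -41/25) → (44/25, -41/25); (629/125, 103/125) → (423/125, 103/125)
T4 shear: x ← x − 1·y: (-191/125, 249/125) → (-88/25, 249/125); (44/25, -41/25) → (17/5, -41/25); (423/125, 103/125) → (64/25, 103/125)
T5 translate by (-2, -3): (-88/25, 249/125) → (-138/25, -126/125); (17/5, -41/25) → (7/5, -116/25); (64/25, 103/125) → (14/25, -272/125)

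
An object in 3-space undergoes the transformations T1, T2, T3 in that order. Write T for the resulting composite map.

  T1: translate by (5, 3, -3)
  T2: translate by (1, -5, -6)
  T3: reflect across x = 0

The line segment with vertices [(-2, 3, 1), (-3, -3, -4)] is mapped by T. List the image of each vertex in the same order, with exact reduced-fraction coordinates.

image vertices: (-4, 1, -8), (-3, -5, -13)

T1 translate by (5, 3, -3): (-2, 3, 1) → (3, 6, -2); (-3, -3, -4) → (2, 0, -7)
T2 translate by (1, -5, -6): (3, 6, -2) → (4, 1, -8); (2, 0, -7) → (3, -5, -13)
T3 reflect across x = 0: (4, 1, -8) → (-4, 1, -8); (3, -5, -13) → (-3, -5, -13)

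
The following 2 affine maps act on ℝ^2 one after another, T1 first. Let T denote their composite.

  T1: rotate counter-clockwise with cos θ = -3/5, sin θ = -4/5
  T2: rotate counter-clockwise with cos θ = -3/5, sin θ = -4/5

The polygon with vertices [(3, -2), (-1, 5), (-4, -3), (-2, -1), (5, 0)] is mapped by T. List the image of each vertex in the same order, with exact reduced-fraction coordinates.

T1 rotate counter-clockwise with cos θ = -3/5, sin θ = -4/5: (3, -2) → (-17/5, -6/5); (-1, 5) → (23/5, -11/5); (-4, -3) → (0, 5); (-2, -1) → (2/5, 11/5); (5, 0) → (-3, -4)
T2 rotate counter-clockwise with cos θ = -3/5, sin θ = -4/5: (-17/5, -6/5) → (27/25, 86/25); (23/5, -11/5) → (-113/25, -59/25); (0, 5) → (4, -3); (2/5, 11/5) → (38/25, -41/25); (-3, -4) → (-7/5, 24/5)

image vertices: (27/25, 86/25), (-113/25, -59/25), (4, -3), (38/25, -41/25), (-7/5, 24/5)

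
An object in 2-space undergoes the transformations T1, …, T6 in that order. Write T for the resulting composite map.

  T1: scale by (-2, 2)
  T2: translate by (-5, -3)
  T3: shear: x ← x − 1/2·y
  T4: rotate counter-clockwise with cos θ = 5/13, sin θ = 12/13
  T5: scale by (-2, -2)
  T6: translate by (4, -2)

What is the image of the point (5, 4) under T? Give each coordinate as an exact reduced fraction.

T(p) = (347/13, 344/13)

T1 scale by (-2, 2): (5, 4) → (-10, 8)
T2 translate by (-5, -3): (-10, 8) → (-15, 5)
T3 shear: x ← x − 1/2·y: (-15, 5) → (-35/2, 5)
T4 rotate counter-clockwise with cos θ = 5/13, sin θ = 12/13: (-35/2, 5) → (-295/26, -185/13)
T5 scale by (-2, -2): (-295/26, -185/13) → (295/13, 370/13)
T6 translate by (4, -2): (295/13, 370/13) → (347/13, 344/13)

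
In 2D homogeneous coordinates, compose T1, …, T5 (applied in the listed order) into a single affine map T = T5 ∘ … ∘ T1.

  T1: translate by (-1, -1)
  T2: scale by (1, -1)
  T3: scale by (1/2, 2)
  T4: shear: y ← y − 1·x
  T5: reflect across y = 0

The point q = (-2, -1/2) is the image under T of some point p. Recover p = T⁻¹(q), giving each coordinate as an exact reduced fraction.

T1 = [1 0 -1; 0 1 -1; 0 0 1]
T2·T1 = [1 0 -1; 0 -1 1; 0 0 1]
T3·…·T1 = [1/2 0 -1/2; 0 -2 2; 0 0 1]
T4·…·T1 = [1/2 0 -1/2; -1/2 -2 5/2; 0 0 1]
T5·…·T1 = [1/2 0 -1/2; 1/2 2 -5/2; 0 0 1]
det M = 1; M⁻¹ = [2 0 1; -1/2 1/2 1; 0 0 1]
M⁻¹ · (-2, -1/2)ᵀ = (-3, 7/4)ᵀ

p = (-3, 7/4)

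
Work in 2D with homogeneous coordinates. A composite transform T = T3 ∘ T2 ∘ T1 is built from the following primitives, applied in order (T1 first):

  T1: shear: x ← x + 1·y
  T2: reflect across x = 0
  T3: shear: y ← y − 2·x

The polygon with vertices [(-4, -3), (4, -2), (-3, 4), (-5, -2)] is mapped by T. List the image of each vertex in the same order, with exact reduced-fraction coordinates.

T1 shear: x ← x + 1·y: (-4, -3) → (-7, -3); (4, -2) → (2, -2); (-3, 4) → (1, 4); (-5, -2) → (-7, -2)
T2 reflect across x = 0: (-7, -3) → (7, -3); (2, -2) → (-2, -2); (1, 4) → (-1, 4); (-7, -2) → (7, -2)
T3 shear: y ← y − 2·x: (7, -3) → (7, -17); (-2, -2) → (-2, 2); (-1, 4) → (-1, 6); (7, -2) → (7, -16)

image vertices: (7, -17), (-2, 2), (-1, 6), (7, -16)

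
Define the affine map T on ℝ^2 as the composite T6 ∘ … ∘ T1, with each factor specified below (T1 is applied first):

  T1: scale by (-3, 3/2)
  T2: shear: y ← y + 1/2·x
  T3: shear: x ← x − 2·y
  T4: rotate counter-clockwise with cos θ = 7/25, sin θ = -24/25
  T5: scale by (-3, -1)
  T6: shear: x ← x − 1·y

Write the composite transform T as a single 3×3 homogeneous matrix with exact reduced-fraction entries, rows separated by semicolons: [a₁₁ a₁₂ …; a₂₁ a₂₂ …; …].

T1 = [-3 0 0; 0 3/2 0; 0 0 1]
T2·T1 = [-3 0 0; -3/2 3/2 0; 0 0 1]
T3·…·T1 = [0 -3 0; -3/2 3/2 0; 0 0 1]
T4·…·T1 = [-36/25 3/5 0; -21/50 33/10 0; 0 0 1]
T5·…·T1 = [108/25 -9/5 0; 21/50 -33/10 0; 0 0 1]
T6·…·T1 = [39/10 3/2 0; 21/50 -33/10 0; 0 0 1]

T = [39/10 3/2 0; 21/50 -33/10 0; 0 0 1]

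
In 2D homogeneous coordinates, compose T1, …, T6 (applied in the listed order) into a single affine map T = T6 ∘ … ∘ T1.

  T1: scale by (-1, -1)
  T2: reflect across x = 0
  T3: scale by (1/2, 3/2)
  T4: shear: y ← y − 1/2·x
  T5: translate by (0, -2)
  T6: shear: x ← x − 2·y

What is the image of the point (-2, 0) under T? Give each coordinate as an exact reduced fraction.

T1 scale by (-1, -1): (-2, 0) → (2, 0)
T2 reflect across x = 0: (2, 0) → (-2, 0)
T3 scale by (1/2, 3/2): (-2, 0) → (-1, 0)
T4 shear: y ← y − 1/2·x: (-1, 0) → (-1, 1/2)
T5 translate by (0, -2): (-1, 1/2) → (-1, -3/2)
T6 shear: x ← x − 2·y: (-1, -3/2) → (2, -3/2)

T(p) = (2, -3/2)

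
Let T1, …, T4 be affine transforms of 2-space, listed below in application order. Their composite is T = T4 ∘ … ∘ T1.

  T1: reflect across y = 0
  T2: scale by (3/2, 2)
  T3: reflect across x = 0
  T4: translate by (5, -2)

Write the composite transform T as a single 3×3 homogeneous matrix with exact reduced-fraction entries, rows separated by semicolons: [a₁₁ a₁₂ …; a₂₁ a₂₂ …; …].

T = [-3/2 0 5; 0 -2 -2; 0 0 1]

T1 = [1 0 0; 0 -1 0; 0 0 1]
T2·T1 = [3/2 0 0; 0 -2 0; 0 0 1]
T3·…·T1 = [-3/2 0 0; 0 -2 0; 0 0 1]
T4·…·T1 = [-3/2 0 5; 0 -2 -2; 0 0 1]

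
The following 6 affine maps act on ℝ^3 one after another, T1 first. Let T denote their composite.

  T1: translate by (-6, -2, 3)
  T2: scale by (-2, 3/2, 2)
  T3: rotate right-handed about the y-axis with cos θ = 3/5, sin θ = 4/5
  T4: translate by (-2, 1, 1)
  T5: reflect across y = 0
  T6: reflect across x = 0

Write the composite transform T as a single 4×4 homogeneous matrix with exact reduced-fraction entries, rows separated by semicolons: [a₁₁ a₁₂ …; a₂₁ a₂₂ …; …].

T1 = [1 0 0 -6; 0 1 0 -2; 0 0 1 3; 0 0 0 1]
T2·T1 = [-2 0 0 12; 0 3/2 0 -3; 0 0 2 6; 0 0 0 1]
T3·…·T1 = [-6/5 0 8/5 12; 0 3/2 0 -3; 8/5 0 6/5 -6; 0 0 0 1]
T4·…·T1 = [-6/5 0 8/5 10; 0 3/2 0 -2; 8/5 0 6/5 -5; 0 0 0 1]
T5·…·T1 = [-6/5 0 8/5 10; 0 -3/2 0 2; 8/5 0 6/5 -5; 0 0 0 1]
T6·…·T1 = [6/5 0 -8/5 -10; 0 -3/2 0 2; 8/5 0 6/5 -5; 0 0 0 1]

T = [6/5 0 -8/5 -10; 0 -3/2 0 2; 8/5 0 6/5 -5; 0 0 0 1]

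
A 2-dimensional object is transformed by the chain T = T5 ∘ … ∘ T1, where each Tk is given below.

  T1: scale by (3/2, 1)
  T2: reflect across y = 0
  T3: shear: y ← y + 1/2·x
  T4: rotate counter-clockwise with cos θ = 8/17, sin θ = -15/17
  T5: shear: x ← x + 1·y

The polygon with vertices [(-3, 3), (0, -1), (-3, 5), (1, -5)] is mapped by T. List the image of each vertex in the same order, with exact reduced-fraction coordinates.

image vertices: (-21/4, 3/2), (23/17, 8/17), (-541/68, 19/34), (487/68, 47/34)

T1 scale by (3/2, 1): (-3, 3) → (-9/2, 3); (0, -1) → (0, -1); (-3, 5) → (-9/2, 5); (1, -5) → (3/2, -5)
T2 reflect across y = 0: (-9/2, 3) → (-9/2, -3); (0, -1) → (0, 1); (-9/2, 5) → (-9/2, -5); (3/2, -5) → (3/2, 5)
T3 shear: y ← y + 1/2·x: (-9/2, -3) → (-9/2, -21/4); (0, 1) → (0, 1); (-9/2, -5) → (-9/2, -29/4); (3/2, 5) → (3/2, 23/4)
T4 rotate counter-clockwise with cos θ = 8/17, sin θ = -15/17: (-9/2, -21/4) → (-27/4, 3/2); (0, 1) → (15/17, 8/17); (-9/2, -29/4) → (-579/68, 19/34); (3/2, 23/4) → (393/68, 47/34)
T5 shear: x ← x + 1·y: (-27/4, 3/2) → (-21/4, 3/2); (15/17, 8/17) → (23/17, 8/17); (-579/68, 19/34) → (-541/68, 19/34); (393/68, 47/34) → (487/68, 47/34)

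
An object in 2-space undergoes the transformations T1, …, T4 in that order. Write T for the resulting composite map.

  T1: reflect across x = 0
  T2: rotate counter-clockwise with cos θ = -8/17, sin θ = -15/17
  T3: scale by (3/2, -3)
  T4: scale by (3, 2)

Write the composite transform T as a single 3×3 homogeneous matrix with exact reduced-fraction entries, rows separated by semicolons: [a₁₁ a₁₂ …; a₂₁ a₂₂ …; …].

T = [36/17 135/34 0; -90/17 48/17 0; 0 0 1]

T1 = [-1 0 0; 0 1 0; 0 0 1]
T2·T1 = [8/17 15/17 0; 15/17 -8/17 0; 0 0 1]
T3·…·T1 = [12/17 45/34 0; -45/17 24/17 0; 0 0 1]
T4·…·T1 = [36/17 135/34 0; -90/17 48/17 0; 0 0 1]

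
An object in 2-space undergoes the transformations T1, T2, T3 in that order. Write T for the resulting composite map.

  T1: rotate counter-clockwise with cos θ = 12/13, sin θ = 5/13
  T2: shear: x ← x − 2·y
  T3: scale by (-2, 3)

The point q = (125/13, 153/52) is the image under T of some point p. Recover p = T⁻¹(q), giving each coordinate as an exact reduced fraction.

p = (-9/4, 2)

T1 = [12/13 -5/13 0; 5/13 12/13 0; 0 0 1]
T2·T1 = [2/13 -29/13 0; 5/13 12/13 0; 0 0 1]
T3·…·T1 = [-4/13 58/13 0; 15/13 36/13 0; 0 0 1]
det M = -6; M⁻¹ = [-6/13 29/39 0; 5/26 2/39 0; 0 0 1]
M⁻¹ · (125/13, 153/52)ᵀ = (-9/4, 2)ᵀ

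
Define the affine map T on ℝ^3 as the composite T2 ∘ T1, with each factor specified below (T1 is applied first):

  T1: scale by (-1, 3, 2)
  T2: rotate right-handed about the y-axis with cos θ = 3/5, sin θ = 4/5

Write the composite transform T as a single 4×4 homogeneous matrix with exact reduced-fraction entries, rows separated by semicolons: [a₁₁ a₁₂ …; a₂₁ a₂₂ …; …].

T1 = [-1 0 0 0; 0 3 0 0; 0 0 2 0; 0 0 0 1]
T2·T1 = [-3/5 0 8/5 0; 0 3 0 0; 4/5 0 6/5 0; 0 0 0 1]

T = [-3/5 0 8/5 0; 0 3 0 0; 4/5 0 6/5 0; 0 0 0 1]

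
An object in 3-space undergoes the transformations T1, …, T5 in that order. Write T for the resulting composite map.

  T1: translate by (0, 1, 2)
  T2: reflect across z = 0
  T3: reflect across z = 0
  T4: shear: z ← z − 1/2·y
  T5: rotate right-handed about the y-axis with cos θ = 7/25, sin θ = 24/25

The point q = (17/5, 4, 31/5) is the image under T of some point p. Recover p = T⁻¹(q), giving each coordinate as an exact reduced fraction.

T1 = [1 0 0 0; 0 1 0 1; 0 0 1 2; 0 0 0 1]
T2·T1 = [1 0 0 0; 0 1 0 1; 0 0 -1 -2; 0 0 0 1]
T3·…·T1 = [1 0 0 0; 0 1 0 1; 0 0 1 2; 0 0 0 1]
T4·…·T1 = [1 0 0 0; 0 1 0 1; 0 -1/2 1 3/2; 0 0 0 1]
T5·…·T1 = [7/25 -12/25 24/25 36/25; 0 1 0 1; -24/25 -7/50 7/25 21/50; 0 0 0 1]
det M = 1; M⁻¹ = [7/25 0 -24/25 0; 0 1 0 -1; 24/25 1/2 7/25 -2; 0 0 0 1]
M⁻¹ · (17/5, 4, 31/5)ᵀ = (-5, 3, 5)ᵀ

p = (-5, 3, 5)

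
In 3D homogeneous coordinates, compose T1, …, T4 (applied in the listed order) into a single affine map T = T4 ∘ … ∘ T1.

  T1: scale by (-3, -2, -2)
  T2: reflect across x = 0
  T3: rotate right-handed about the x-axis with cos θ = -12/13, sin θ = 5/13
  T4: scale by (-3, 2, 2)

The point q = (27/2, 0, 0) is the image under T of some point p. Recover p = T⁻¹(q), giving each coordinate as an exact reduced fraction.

T1 = [-3 0 0 0; 0 -2 0 0; 0 0 -2 0; 0 0 0 1]
T2·T1 = [3 0 0 0; 0 -2 0 0; 0 0 -2 0; 0 0 0 1]
T3·…·T1 = [3 0 0 0; 0 24/13 10/13 0; 0 -10/13 24/13 0; 0 0 0 1]
T4·…·T1 = [-9 0 0 0; 0 48/13 20/13 0; 0 -20/13 48/13 0; 0 0 0 1]
det M = -144; M⁻¹ = [-1/9 0 0 0; 0 3/13 -5/52 0; 0 5/52 3/13 0; 0 0 0 1]
M⁻¹ · (27/2, 0, 0)ᵀ = (-3/2, 0, 0)ᵀ

p = (-3/2, 0, 0)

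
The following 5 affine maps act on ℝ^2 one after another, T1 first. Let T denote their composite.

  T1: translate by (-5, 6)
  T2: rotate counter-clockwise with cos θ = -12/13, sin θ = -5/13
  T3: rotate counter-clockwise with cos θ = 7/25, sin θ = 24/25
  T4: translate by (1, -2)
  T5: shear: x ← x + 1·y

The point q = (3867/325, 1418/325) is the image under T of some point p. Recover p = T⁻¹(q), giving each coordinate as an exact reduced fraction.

p = (-3/5, 6/5)

T1 = [1 0 -5; 0 1 6; 0 0 1]
T2·T1 = [-12/13 5/13 90/13; -5/13 -12/13 -47/13; 0 0 1]
T3·…·T1 = [36/325 323/325 1758/325; -323/325 36/325 1831/325; 0 0 1]
T4·…·T1 = [36/325 323/325 2083/325; -323/325 36/325 1181/325; 0 0 1]
T5·…·T1 = [-287/325 359/325 3264/325; -323/325 36/325 1181/325; 0 0 1]
det M = 1; M⁻¹ = [36/325 -359/325 943/325; 323/325 -287/325 -2201/325; 0 0 1]
M⁻¹ · (3867/325, 1418/325)ᵀ = (-3/5, 6/5)ᵀ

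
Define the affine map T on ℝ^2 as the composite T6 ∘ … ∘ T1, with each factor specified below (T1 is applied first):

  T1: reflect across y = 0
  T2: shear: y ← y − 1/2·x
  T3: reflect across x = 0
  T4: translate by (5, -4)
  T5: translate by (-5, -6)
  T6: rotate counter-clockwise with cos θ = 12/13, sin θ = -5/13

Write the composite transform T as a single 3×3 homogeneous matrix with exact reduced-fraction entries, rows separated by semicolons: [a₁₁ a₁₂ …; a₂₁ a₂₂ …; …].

T = [-29/26 -5/13 -50/13; -1/13 -12/13 -120/13; 0 0 1]

T1 = [1 0 0; 0 -1 0; 0 0 1]
T2·T1 = [1 0 0; -1/2 -1 0; 0 0 1]
T3·…·T1 = [-1 0 0; -1/2 -1 0; 0 0 1]
T4·…·T1 = [-1 0 5; -1/2 -1 -4; 0 0 1]
T5·…·T1 = [-1 0 0; -1/2 -1 -10; 0 0 1]
T6·…·T1 = [-29/26 -5/13 -50/13; -1/13 -12/13 -120/13; 0 0 1]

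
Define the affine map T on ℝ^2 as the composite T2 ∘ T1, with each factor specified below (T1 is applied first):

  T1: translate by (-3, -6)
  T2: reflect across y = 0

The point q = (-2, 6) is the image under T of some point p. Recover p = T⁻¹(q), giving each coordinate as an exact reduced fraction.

p = (1, 0)

T1 = [1 0 -3; 0 1 -6; 0 0 1]
T2·T1 = [1 0 -3; 0 -1 6; 0 0 1]
det M = -1; M⁻¹ = [1 0 3; 0 -1 6; 0 0 1]
M⁻¹ · (-2, 6)ᵀ = (1, 0)ᵀ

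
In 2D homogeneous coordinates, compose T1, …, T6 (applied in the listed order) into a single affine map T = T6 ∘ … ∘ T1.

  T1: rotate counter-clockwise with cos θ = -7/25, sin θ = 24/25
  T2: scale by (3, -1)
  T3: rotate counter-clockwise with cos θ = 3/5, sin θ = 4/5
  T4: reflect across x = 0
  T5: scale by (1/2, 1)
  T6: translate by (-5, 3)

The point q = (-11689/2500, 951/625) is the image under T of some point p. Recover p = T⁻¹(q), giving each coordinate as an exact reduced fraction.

p = (1/2, 2/5)

T1 = [-7/25 -24/25 0; 24/25 -7/25 0; 0 0 1]
T2·T1 = [-21/25 -72/25 0; -24/25 7/25 0; 0 0 1]
T3·…·T1 = [33/125 -244/125 0; -156/125 -267/125 0; 0 0 1]
T4·…·T1 = [-33/125 244/125 0; -156/125 -267/125 0; 0 0 1]
T5·…·T1 = [-33/250 122/125 0; -156/125 -267/125 0; 0 0 1]
T6·…·T1 = [-33/250 122/125 -5; -156/125 -267/125 3; 0 0 1]
det M = 3/2; M⁻¹ = [-178/125 -244/375 -646/125; 104/125 -11/125 553/125; 0 0 1]
M⁻¹ · (-11689/2500, 951/625)ᵀ = (1/2, 2/5)ᵀ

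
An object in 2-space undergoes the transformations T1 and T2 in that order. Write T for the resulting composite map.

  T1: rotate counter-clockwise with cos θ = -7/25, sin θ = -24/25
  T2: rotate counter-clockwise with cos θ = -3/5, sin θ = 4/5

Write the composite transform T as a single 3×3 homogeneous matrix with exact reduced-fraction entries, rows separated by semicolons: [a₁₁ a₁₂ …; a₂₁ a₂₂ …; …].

T = [117/125 -44/125 0; 44/125 117/125 0; 0 0 1]

T1 = [-7/25 24/25 0; -24/25 -7/25 0; 0 0 1]
T2·T1 = [117/125 -44/125 0; 44/125 117/125 0; 0 0 1]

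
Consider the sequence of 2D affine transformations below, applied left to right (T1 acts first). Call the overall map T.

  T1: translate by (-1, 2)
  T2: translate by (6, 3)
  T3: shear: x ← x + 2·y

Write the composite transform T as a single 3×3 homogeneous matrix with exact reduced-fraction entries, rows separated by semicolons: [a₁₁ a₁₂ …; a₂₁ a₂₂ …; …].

T1 = [1 0 -1; 0 1 2; 0 0 1]
T2·T1 = [1 0 5; 0 1 5; 0 0 1]
T3·…·T1 = [1 2 15; 0 1 5; 0 0 1]

T = [1 2 15; 0 1 5; 0 0 1]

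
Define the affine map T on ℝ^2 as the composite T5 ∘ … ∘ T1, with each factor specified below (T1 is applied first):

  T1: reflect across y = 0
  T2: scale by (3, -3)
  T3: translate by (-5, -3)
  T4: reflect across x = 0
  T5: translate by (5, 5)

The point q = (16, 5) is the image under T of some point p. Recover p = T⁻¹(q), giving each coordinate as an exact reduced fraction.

p = (-2, 1)

T1 = [1 0 0; 0 -1 0; 0 0 1]
T2·T1 = [3 0 0; 0 3 0; 0 0 1]
T3·…·T1 = [3 0 -5; 0 3 -3; 0 0 1]
T4·…·T1 = [-3 0 5; 0 3 -3; 0 0 1]
T5·…·T1 = [-3 0 10; 0 3 2; 0 0 1]
det M = -9; M⁻¹ = [-1/3 0 10/3; 0 1/3 -2/3; 0 0 1]
M⁻¹ · (16, 5)ᵀ = (-2, 1)ᵀ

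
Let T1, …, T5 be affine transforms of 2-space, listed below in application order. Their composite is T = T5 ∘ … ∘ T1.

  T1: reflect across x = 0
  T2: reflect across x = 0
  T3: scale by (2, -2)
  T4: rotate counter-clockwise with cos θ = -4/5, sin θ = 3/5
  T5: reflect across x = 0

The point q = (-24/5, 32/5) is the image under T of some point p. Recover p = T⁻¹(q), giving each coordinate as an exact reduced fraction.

T1 = [-1 0 0; 0 1 0; 0 0 1]
T2·T1 = [1 0 0; 0 1 0; 0 0 1]
T3·…·T1 = [2 0 0; 0 -2 0; 0 0 1]
T4·…·T1 = [-8/5 6/5 0; 6/5 8/5 0; 0 0 1]
T5·…·T1 = [8/5 -6/5 0; 6/5 8/5 0; 0 0 1]
det M = 4; M⁻¹ = [2/5 3/10 0; -3/10 2/5 0; 0 0 1]
M⁻¹ · (-24/5, 32/5)ᵀ = (0, 4)ᵀ

p = (0, 4)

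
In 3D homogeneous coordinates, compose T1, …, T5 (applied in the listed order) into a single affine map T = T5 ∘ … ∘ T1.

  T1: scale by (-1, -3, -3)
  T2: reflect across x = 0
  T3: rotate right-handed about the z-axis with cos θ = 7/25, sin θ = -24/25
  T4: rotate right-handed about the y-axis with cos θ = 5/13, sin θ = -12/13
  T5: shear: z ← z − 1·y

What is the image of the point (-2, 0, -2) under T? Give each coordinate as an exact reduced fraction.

T(p) = (-374/65, 48/25, -42/325)

T1 scale by (-1, -3, -3): (-2, 0, -2) → (2, 0, 6)
T2 reflect across x = 0: (2, 0, 6) → (-2, 0, 6)
T3 rotate right-handed about the z-axis with cos θ = 7/25, sin θ = -24/25: (-2, 0, 6) → (-14/25, 48/25, 6)
T4 rotate right-handed about the y-axis with cos θ = 5/13, sin θ = -12/13: (-14/25, 48/25, 6) → (-374/65, 48/25, 582/325)
T5 shear: z ← z − 1·y: (-374/65, 48/25, 582/325) → (-374/65, 48/25, -42/325)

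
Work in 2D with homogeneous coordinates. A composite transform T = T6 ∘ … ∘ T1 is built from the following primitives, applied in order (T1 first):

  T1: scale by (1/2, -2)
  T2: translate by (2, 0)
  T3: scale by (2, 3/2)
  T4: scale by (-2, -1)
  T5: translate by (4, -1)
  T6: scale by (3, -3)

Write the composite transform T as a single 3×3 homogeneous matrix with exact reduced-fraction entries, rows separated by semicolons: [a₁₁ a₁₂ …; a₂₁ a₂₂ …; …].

T1 = [1/2 0 0; 0 -2 0; 0 0 1]
T2·T1 = [1/2 0 2; 0 -2 0; 0 0 1]
T3·…·T1 = [1 0 4; 0 -3 0; 0 0 1]
T4·…·T1 = [-2 0 -8; 0 3 0; 0 0 1]
T5·…·T1 = [-2 0 -4; 0 3 -1; 0 0 1]
T6·…·T1 = [-6 0 -12; 0 -9 3; 0 0 1]

T = [-6 0 -12; 0 -9 3; 0 0 1]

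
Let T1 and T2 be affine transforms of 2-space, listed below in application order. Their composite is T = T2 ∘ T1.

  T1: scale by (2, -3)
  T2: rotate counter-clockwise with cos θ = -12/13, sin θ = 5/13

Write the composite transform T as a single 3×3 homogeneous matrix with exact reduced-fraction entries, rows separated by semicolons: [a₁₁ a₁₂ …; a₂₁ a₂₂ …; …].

T1 = [2 0 0; 0 -3 0; 0 0 1]
T2·T1 = [-24/13 15/13 0; 10/13 36/13 0; 0 0 1]

T = [-24/13 15/13 0; 10/13 36/13 0; 0 0 1]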